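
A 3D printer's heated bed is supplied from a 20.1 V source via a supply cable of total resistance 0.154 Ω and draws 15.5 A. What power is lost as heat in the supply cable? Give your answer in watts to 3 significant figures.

37.0 W

The supply cable is a series resistance carrying the load current; its dissipation is I²R_line.
The supply cable carries the full 15.5 A.
P_line = I² R_line = (15.50)² × 0.154 = 37.00 W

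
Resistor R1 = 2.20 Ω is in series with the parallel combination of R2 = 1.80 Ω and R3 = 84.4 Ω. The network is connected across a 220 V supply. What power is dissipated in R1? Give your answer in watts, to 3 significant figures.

Collapse R2‖R3 to a single equivalent, reducing the network to two series elements.
R_p = (1.80×84.4)/(1.80+84.4) = 1.762 Ω
R_total = 2.20 + 1.762 = 3.962 Ω
I = V / R_total = 220 / 3.962 = 55.52 A
R1 carries the full series current, so P = I²R.
P_R1 = (55.52)² × 2.20 = 6782 W

6780 W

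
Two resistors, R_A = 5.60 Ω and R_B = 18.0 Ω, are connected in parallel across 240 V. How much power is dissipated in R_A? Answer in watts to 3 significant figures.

Every branch has 240 V across it, so for R_A the power is simply V²/R.
P_R_A = V² / R_A = (240)² / 5.60 Ω = 10290 W

10300 W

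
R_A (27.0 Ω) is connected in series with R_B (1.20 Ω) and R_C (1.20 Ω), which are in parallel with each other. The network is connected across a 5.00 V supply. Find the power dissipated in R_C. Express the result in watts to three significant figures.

First combine the parallel branches into one equivalent R_p, then R_A + R_p is a series pair.
R_p = (1.20×1.20)/(1.20+1.20) = 0.6000 Ω
R_total = 27.0 + 0.6000 = 27.60 Ω
I = V / R_total = 5.00 / 27.60 = 0.1812 A
Voltage across the parallel pair: V_p = I × R_p = 0.1812 × 0.6000 = 0.1087 V
R_C sees V_p directly, so P = V_p² / R_C.
P_R_C = (0.1087)² / 1.20 = 0.009846 W

0.00985 W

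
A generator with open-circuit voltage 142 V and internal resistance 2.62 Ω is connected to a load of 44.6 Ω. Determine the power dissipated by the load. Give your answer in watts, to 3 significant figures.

Load and internal resistance form a series loop — compute the loop current, then the load power via I²R.
I = ε / (r + R) = 142 / (2.62 + 44.6) = 3.007 A
P_load = I² R = (3.007)² × 44.6 = 403.3 W

403 W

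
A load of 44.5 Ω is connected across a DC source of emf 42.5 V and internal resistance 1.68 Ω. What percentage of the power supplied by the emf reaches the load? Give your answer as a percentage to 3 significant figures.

96.4 %

Both r and R carry the same current, so the power split is just the resistance split: η = R/(R+r).
η = R / (R + r) = 44.5 / (44.5 + 1.68) = 0.9636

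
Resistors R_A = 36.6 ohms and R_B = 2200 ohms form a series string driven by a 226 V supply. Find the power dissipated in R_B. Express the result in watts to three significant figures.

22.5 W

Every series element carries the same I. Get I from the total resistance, then P = I² × R_B.
R_total = 36.6 + 2200 = 2237 Ω
I = V / R_total = 226 / 2237 = 0.1010 A
P_R_B = I² × R_B = (0.1010)² × 2200 = 22.46 W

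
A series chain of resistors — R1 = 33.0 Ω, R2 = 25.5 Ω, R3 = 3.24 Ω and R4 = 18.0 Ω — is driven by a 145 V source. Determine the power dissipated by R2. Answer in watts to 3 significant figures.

84.3 W

In a series string the same current flows through every resistor — find that current, then P = I²R for the one we want.
R_total = 33.0 + 25.5 + 3.24 + 18.0 = 79.74 Ω
I = V / R_total = 145 / 79.74 = 1.818 A
P_R2 = I² × R2 = (1.818)² × 25.5 = 84.32 W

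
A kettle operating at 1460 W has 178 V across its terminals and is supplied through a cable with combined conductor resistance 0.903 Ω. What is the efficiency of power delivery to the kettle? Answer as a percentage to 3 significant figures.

I = P / V = 1460 / 178 = 8.202 A through the cable.
P_line = I² R_line = (8.202)² × 0.903 = 60.75 W
P_source = P_load + P_line = 1460 + 60.75 = 1521 W
η = P_load / P_source = 1460 / 1521 = 0.9601

96.0 %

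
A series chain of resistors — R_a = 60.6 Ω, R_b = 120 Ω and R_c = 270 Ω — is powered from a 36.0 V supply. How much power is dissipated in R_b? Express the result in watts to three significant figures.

0.766 W

In a series string the same current flows through every resistor — find that current, then P = I²R for the one we want.
R_total = 60.6 + 120 + 270 = 450.6 Ω
I = V / R_total = 36.0 / 450.6 = 0.07989 A
P_R_b = I² × R_b = (0.07989)² × 120 = 0.7660 W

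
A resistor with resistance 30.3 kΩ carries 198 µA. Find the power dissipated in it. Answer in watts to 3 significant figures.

0.00119 W

With I and R stated, P = I²R applies in one step.
P = (0.0001980 A)² × 30300 Ω = 0.001188 W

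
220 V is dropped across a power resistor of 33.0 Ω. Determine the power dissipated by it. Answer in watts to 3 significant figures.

1470 W

Voltage and resistance are given, so P = V²/R is the one-step route.
P = (220 V)² / 33.0 Ω = 1467 W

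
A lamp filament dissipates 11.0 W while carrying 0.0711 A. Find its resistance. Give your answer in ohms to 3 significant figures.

Rearranging the power relation for the two known quantities gives R = P / I².
R = 11.0 / (0.07110)² = 2176 Ω

2180 Ω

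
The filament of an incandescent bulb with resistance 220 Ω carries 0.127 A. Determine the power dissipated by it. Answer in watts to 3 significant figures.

3.55 W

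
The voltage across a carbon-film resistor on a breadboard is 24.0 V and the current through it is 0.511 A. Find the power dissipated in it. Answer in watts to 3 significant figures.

12.3 W

Since both terminal voltage and current are stated, P = V I gives the power in one step.
P = 24.0 V × 0.5110 A = 12.26 W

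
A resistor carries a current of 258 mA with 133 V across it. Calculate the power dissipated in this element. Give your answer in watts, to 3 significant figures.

Both the voltage across and the current through the element are known, so P = V I applies directly.
P = 133 V × 0.2580 A = 34.31 W

34.3 W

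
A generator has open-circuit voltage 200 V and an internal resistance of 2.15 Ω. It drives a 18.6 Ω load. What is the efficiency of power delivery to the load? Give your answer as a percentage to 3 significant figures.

89.6 %

The source delivers εI, of which I²R reaches the load and I²r is lost; since I is common, η = R/(R+r).
η = R / (R + r) = 18.6 / (18.6 + 2.15) = 0.8964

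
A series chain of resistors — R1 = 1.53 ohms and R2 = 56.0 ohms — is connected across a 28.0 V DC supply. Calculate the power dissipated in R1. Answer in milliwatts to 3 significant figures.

362 mW

Every series element carries the same I. Get I from the total resistance, then P = I² × R1.
R_total = 1.53 + 56.0 = 57.53 Ω
I = V / R_total = 28.0 / 57.53 = 0.4867 A
P_R1 = I² × R1 = (0.4867)² × 1.53 = 0.3624 W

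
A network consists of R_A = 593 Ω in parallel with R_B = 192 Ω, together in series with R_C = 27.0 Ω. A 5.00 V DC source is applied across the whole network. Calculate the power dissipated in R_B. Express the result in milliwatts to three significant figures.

92.5 mW

First find R_p for the parallel pair, then treat R_p + R_C as a series loop.
R_p = (593×192)/(593+192) = 145.0 Ω
R_total = R_p + 27.0 = 145.0 + 27.0 = 172.0 Ω
I = V / R_total = 5.00 / 172.0 = 0.02906 A
Voltage across the parallel pair: V_p = I × R_p = 0.02906 × 145.0 = 4.215 V
R_B sits across V_p; its power is V_p²/R.
P_R_B = (4.215)² / 192 = 0.09255 W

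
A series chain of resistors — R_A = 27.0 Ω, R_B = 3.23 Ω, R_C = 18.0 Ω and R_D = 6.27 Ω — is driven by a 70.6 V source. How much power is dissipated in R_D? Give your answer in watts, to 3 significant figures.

The current is common to all series resistors; compute it, then apply P = I²R for the target.
R_total = 27.0 + 3.23 + 18.0 + 6.27 = 54.50 Ω
I = V / R_total = 70.6 / 54.50 = 1.295 A
P_R_D = I² × R_D = (1.295)² × 6.27 = 10.52 W

10.5 W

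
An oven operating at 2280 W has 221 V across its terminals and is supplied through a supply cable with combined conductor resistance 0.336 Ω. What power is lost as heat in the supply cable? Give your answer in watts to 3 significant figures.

Only the current and the line resistance are needed for the I²R loss.
I = P / V = 2280 / 221 = 10.32 A through the supply cable.
P_line = I² R_line = (10.32)² × 0.336 = 35.76 W

35.8 W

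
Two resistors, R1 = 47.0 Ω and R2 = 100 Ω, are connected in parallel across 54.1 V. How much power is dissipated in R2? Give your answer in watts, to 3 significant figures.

Parallel branches share the same voltage; P = V²/R gives the branch power in one step.
P_R2 = V² / R2 = (54.1)² / 100 Ω = 29.27 W

29.3 W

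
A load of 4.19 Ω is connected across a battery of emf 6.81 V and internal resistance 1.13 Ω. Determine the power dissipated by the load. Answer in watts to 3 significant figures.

The internal resistance and the load are in series, so the same I flows through both; get I from ε/(r+R), then I²R for the load.
I = ε / (r + R) = 6.81 / (1.13 + 4.19) = 1.280 A
P_load = I² R = (1.280)² × 4.19 = 6.866 W

6.87 W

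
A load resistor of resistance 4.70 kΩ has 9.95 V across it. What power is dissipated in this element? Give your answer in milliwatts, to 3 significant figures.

Voltage and resistance are given, so P = V²/R is the one-step route.
P = (9.95 V)² / 4700 Ω = 0.02106 W

21.1 mW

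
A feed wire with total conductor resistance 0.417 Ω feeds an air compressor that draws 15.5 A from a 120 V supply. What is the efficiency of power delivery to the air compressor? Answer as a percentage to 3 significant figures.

94.6 %

The feed wire carries the full 15.5 A.
P_line = I² R_line = (15.50)² × 0.417 = 100.2 W
P_source = V I = 120 × 15.50 = 1860 W; P_load = 1760 W
η = P_load / P_source = 1760 / 1860 = 0.9461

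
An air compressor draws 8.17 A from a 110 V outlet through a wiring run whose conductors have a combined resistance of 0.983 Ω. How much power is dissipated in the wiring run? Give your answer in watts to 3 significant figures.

65.6 W

Line loss is just I²R for the cable — we know both I and R_line directly.
The wiring run carries the full 8.17 A.
P_line = I² R_line = (8.170)² × 0.983 = 65.61 W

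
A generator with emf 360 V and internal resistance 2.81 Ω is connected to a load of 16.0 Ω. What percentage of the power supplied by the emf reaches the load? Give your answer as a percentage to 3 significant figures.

85.1 %

Both r and R carry the same current, so the power split is just the resistance split: η = R/(R+r).
η = R / (R + r) = 16.0 / (16.0 + 2.81) = 0.8506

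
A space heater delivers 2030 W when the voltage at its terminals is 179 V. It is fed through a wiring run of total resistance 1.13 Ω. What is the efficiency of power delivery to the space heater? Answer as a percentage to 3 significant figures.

93.3 %

I = P / V = 2030 / 179 = 11.34 A through the wiring run.
P_line = I² R_line = (11.34)² × 1.13 = 145.3 W
P_source = P_load + P_line = 2030 + 145.3 = 2175 W
η = P_load / P_source = 2030 / 2175 = 0.9332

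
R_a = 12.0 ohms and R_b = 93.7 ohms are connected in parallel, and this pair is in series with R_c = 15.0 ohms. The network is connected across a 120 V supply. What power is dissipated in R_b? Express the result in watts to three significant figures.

Reduce the parallel combination to a single R_p; the circuit then becomes R_p in series with the remaining resistor.
R_p = (12.0×93.7)/(12.0+93.7) = 10.64 Ω
R_total = R_p + 15.0 = 10.64 + 15.0 = 25.64 Ω
I = V / R_total = 120 / 25.64 = 4.681 A
Voltage across the parallel pair: V_p = I × R_p = 4.681 × 10.64 = 49.79 V
R_b has V_p across it, so P = V_p²/R_b.
P_R_b = (49.79)² / 93.7 = 26.46 W

26.5 W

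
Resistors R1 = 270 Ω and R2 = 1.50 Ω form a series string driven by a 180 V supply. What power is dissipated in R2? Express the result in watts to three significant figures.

0.659 W

In a series string the same current flows through every resistor — find that current, then P = I²R for the one we want.
R_total = 270 + 1.50 = 271.5 Ω
I = V / R_total = 180 / 271.5 = 0.6630 A
P_R2 = I² × R2 = (0.6630)² × 1.50 = 0.6593 W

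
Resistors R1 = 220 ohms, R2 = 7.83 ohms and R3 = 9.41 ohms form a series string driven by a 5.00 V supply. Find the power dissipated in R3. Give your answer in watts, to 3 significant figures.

The current is common to all series resistors; compute it, then apply P = I²R for the target.
R_total = 220 + 7.83 + 9.41 = 237.2 Ω
I = V / R_total = 5.00 / 237.2 = 0.02108 A
P_R3 = I² × R3 = (0.02108)² × 9.41 = 0.004180 W

0.00418 W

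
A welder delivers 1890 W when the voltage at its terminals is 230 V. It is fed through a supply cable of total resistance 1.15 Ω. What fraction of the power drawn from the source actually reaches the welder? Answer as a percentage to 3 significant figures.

I = P / V = 1890 / 230 = 8.217 A through the supply cable.
P_line = I² R_line = (8.217)² × 1.15 = 77.65 W
P_source = P_load + P_line = 1890 + 77.65 = 1968 W
η = P_load / P_source = 1890 / 1968 = 0.9605

96.1 %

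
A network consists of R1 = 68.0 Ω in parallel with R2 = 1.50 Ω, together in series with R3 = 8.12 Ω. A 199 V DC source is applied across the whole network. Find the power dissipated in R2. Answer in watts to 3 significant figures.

Collapse the R1‖R2 pair into one equivalent R_p; then R_p and R3 form a series string.
R_p = (68.0×1.50)/(68.0+1.50) = 1.468 Ω
R_total = R_p + 8.12 = 1.468 + 8.12 = 9.588 Ω
I = V / R_total = 199 / 9.588 = 20.76 A
Voltage across the parallel pair: V_p = I × R_p = 20.76 × 1.468 = 30.46 V
R2 has V_p across it, so P = V_p²/R2.
P_R2 = (30.46)² / 1.50 = 618.6 W

619 W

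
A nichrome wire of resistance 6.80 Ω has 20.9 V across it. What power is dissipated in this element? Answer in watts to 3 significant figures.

64.2 W

We know the drop across the element and its resistance — P = V²/R, one step.
P = (20.9 V)² / 6.80 Ω = 64.24 W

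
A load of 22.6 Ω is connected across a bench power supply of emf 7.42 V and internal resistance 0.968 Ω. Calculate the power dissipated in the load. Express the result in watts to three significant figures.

The internal resistance and the load are in series, so the same I flows through both; get I from ε/(r+R), then I²R for the load.
I = ε / (r + R) = 7.42 / (0.968 + 22.6) = 0.3148 A
P_load = I² R = (0.3148)² × 22.6 = 2.240 W

2.24 W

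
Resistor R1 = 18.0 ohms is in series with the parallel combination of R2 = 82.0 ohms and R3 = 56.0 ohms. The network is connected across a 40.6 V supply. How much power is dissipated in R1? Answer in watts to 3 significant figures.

11.3 W

First combine the parallel branches into one equivalent R_p, then R1 + R_p is a series pair.
R_p = (82.0×56.0)/(82.0+56.0) = 33.28 Ω
R_total = 18.0 + 33.28 = 51.28 Ω
I = V / R_total = 40.6 / 51.28 = 0.7918 A
R1 is in the main series path, so its power is I²R1.
P_R1 = (0.7918)² × 18.0 = 11.29 W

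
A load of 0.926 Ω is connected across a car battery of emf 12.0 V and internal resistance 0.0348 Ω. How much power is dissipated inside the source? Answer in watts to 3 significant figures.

The source's internal resistance is just another series element carrying I; its dissipation is I²r.
I = ε / (r + R) = 12.0 / (0.0348 + 0.926) = 12.49 A
P_int = I² r = (12.49)² × 0.0348 = 5.428 W

5.43 W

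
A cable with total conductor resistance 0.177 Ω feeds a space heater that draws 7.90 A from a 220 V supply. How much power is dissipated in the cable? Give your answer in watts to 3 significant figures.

11.0 W

Line loss is just I²R for the cable — we know both I and R_line directly.
The cable carries the full 7.90 A.
P_line = I² R_line = (7.900)² × 0.177 = 11.05 W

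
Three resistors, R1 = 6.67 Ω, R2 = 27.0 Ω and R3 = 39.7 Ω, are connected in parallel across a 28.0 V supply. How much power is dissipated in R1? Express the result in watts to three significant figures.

118 W

Parallel branches share the same voltage; P = V²/R gives the branch power in one step.
P_R1 = V² / R1 = (28.0)² / 6.67 Ω = 117.5 W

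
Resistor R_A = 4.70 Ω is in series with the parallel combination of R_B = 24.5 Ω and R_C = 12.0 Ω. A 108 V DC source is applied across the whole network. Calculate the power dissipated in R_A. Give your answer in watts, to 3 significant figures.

337 W

Reduce the parallel pair to R_p first; the network is then a simple series string.
R_p = (24.5×12.0)/(24.5+12.0) = 8.055 Ω
R_total = 4.70 + 8.055 = 12.75 Ω
I = V / R_total = 108 / 12.75 = 8.467 A
The full supply current passes through R_A: P = I²R.
P_R_A = (8.467)² × 4.70 = 337.0 W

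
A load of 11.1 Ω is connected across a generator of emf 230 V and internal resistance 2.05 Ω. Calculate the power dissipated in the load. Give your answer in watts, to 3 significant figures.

3400 W

Load and internal resistance form a series loop — compute the loop current, then the load power via I²R.
I = ε / (r + R) = 230 / (2.05 + 11.1) = 17.49 A
P_load = I² R = (17.49)² × 11.1 = 3396 W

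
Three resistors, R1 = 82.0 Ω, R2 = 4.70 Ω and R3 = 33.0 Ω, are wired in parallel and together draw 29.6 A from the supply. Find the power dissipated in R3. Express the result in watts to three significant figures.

407 W

Parallel branches share V, not I — compute V via R_eq, then use V²/R for the target branch.
1/R_eq = 1/82.0 + 1/4.70 + 1/33.0 ⇒ R_eq = 3.918 Ω
V = I_total × R_eq = 29.60 × 3.918 = 116.0 V
P_R3 = V² / R3 = (116.0)² / 33.0 = 407.5 W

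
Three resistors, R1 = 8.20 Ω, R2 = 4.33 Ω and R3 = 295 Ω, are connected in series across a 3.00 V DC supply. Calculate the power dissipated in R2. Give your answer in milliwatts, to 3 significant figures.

In a series string the same current flows through every resistor — find that current, then P = I²R for the one we want.
R_total = 8.20 + 4.33 + 295 = 307.5 Ω
I = V / R_total = 3.00 / 307.5 = 0.009755 A
P_R2 = I² × R2 = (0.009755)² × 4.33 = 0.0004121 W

0.412 mW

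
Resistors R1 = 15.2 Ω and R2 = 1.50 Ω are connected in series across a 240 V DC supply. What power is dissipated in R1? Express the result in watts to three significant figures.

3140 W

Series elements share the same current, so find I first, then use P = I²R.
R_total = 15.2 + 1.50 = 16.70 Ω
I = V / R_total = 240 / 16.70 = 14.37 A
P_R1 = I² × R1 = (14.37)² × 15.2 = 3139 W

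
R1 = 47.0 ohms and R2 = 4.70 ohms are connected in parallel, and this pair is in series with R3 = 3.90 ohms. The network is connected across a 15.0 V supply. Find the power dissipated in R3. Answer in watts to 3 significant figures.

First find R_p for the parallel pair, then treat R_p + R3 as a series loop.
R_p = (47.0×4.70)/(47.0+4.70) = 4.273 Ω
R_total = R_p + 3.90 = 4.273 + 3.90 = 8.173 Ω
I = V / R_total = 15.0 / 8.173 = 1.835 A
R3 is the series element, so its power is I²R.
P_R3 = (1.835)² × 3.90 = 13.14 W

13.1 W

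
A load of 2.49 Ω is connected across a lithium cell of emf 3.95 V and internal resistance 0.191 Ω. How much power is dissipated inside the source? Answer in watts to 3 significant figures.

Internal loss is I²r, with I set by the total series resistance r+R.
I = ε / (r + R) = 3.95 / (0.191 + 2.49) = 1.473 A
P_int = I² r = (1.473)² × 0.191 = 0.4146 W

0.415 W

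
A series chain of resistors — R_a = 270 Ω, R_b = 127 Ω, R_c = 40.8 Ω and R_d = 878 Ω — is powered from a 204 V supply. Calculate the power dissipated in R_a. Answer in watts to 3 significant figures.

6.49 W

Every series element carries the same I. Get I from the total resistance, then P = I² × R_a.
R_total = 270 + 127 + 40.8 + 878 = 1316 Ω
I = V / R_total = 204 / 1316 = 0.1550 A
P_R_a = I² × R_a = (0.1550)² × 270 = 6.490 W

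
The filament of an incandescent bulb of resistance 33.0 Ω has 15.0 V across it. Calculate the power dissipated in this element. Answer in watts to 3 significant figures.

6.82 W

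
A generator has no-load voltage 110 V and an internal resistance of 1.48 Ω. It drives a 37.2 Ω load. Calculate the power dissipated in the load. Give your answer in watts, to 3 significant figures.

With r and R in series, I = ε/(r+R); the load dissipates I²R.
I = ε / (r + R) = 110 / (1.48 + 37.2) = 2.844 A
P_load = I² R = (2.844)² × 37.2 = 300.9 W

301 W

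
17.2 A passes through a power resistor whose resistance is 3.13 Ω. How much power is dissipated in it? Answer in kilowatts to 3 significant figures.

0.926 kW

The current through and the resistance of the element are both given; use P = I²R.
P = (17.20 A)² × 3.13 Ω = 926.0 W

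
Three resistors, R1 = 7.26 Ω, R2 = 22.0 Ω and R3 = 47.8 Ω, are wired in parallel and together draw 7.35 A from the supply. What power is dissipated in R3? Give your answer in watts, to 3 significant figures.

27.1 W

Only the total current is stated, so first find the parallel equivalent to get the voltage across the combination.
1/R_eq = 1/7.26 + 1/22.0 + 1/47.8 ⇒ R_eq = 4.899 Ω
V = I_total × R_eq = 7.350 × 4.899 = 36.01 V
P_R3 = V² / R3 = (36.01)² / 47.8 = 27.13 W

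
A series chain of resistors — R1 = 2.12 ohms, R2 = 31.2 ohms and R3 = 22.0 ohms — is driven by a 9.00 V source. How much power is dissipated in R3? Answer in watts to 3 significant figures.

In a series string the same current flows through every resistor — find that current, then P = I²R for the one we want.
R_total = 2.12 + 31.2 + 22.0 = 55.32 Ω
I = V / R_total = 9.00 / 55.32 = 0.1627 A
P_R3 = I² × R3 = (0.1627)² × 22.0 = 0.5823 W

0.582 W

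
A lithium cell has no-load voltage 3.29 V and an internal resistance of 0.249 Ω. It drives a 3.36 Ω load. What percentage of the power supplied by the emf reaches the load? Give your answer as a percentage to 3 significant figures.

The source delivers εI, of which I²R reaches the load and I²r is lost; since I is common, η = R/(R+r).
η = R / (R + r) = 3.36 / (3.36 + 0.249) = 0.9310

93.1 %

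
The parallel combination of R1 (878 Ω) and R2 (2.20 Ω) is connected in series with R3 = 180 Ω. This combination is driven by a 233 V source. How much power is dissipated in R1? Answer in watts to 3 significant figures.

First find R_p for the parallel pair, then treat R_p + R3 as a series loop.
R_p = (878×2.20)/(878+2.20) = 2.195 Ω
R_total = R_p + 180 = 2.195 + 180 = 182.2 Ω
I = V / R_total = 233 / 182.2 = 1.279 A
Voltage across the parallel pair: V_p = I × R_p = 1.279 × 2.195 = 2.806 V
R1 has V_p across it, so P = V_p²/R1.
P_R1 = (2.806)² / 878 = 0.008971 W

0.00897 W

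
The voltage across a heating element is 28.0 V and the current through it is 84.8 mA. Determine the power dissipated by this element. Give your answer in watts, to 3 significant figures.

V and I are known directly — P = V I, no intermediate step needed.
P = 28.0 V × 0.08480 A = 2.374 W

2.37 W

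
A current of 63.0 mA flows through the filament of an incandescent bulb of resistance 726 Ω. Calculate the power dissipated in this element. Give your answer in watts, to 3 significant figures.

2.88 W

With I and R stated, P = I²R applies in one step.
P = (0.06300 A)² × 726 Ω = 2.881 W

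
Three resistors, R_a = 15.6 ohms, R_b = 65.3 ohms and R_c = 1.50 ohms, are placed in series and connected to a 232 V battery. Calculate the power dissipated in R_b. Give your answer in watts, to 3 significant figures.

518 W

Series elements share the same current, so find I first, then use P = I²R.
R_total = 15.6 + 65.3 + 1.50 = 82.40 Ω
I = V / R_total = 232 / 82.40 = 2.816 A
P_R_b = I² × R_b = (2.816)² × 65.3 = 517.6 W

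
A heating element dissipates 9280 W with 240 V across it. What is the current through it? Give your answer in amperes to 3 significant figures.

38.7 A

From P = V I = I²R = V²/R, with the two given quantities we get I = P / V.
I = 9280 / 240 = 38.67 A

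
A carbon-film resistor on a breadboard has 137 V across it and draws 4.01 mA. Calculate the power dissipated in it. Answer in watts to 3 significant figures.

0.549 W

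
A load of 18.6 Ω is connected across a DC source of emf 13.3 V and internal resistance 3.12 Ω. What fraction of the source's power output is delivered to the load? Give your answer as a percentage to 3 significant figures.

η = P_load/(P_load+P_int) = I²R/(I²R+I²r) = R/(R+r) — the I² cancels for series elements.
η = R / (R + r) = 18.6 / (18.6 + 3.12) = 0.8564

85.6 %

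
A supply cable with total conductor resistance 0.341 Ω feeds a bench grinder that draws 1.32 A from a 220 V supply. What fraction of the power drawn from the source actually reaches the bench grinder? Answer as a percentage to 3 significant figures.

The supply cable carries the full 1.32 A.
P_line = I² R_line = (1.320)² × 0.341 = 0.5942 W
P_source = V I = 220 × 1.320 = 290.4 W; P_load = 289.8 W
η = P_load / P_source = 289.8 / 290.4 = 0.9980

99.8 %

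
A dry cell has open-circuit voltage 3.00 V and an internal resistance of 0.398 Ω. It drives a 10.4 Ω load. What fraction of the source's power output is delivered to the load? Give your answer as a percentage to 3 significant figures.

Both r and R carry the same current, so the power split is just the resistance split: η = R/(R+r).
η = R / (R + r) = 10.4 / (10.4 + 0.398) = 0.9631

96.3 %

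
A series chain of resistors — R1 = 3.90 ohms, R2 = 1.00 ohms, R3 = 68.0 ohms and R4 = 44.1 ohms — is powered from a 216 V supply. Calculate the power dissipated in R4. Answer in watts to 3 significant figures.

150 W

Series elements share the same current, so find I first, then use P = I²R.
R_total = 3.90 + 1.00 + 68.0 + 44.1 = 117.0 Ω
I = V / R_total = 216 / 117.0 = 1.846 A
P_R4 = I² × R4 = (1.846)² × 44.1 = 150.3 W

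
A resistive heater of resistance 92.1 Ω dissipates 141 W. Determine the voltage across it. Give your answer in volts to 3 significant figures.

The two known quantities fix the third via V = √(P R).
V = √(141 × 92.1) = 114.0 V

114 V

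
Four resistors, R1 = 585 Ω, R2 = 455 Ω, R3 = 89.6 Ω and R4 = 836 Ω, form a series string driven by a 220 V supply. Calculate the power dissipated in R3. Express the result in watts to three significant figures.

Series elements share the same current, so find I first, then use P = I²R.
R_total = 585 + 455 + 89.6 + 836 = 1966 Ω
I = V / R_total = 220 / 1966 = 0.1119 A
P_R3 = I² × R3 = (0.1119)² × 89.6 = 1.122 W

1.12 W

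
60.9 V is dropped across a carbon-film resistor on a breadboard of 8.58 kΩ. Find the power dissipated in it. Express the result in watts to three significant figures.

0.432 W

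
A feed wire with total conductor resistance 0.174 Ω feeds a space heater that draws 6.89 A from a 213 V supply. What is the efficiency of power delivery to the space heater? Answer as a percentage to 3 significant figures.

The feed wire carries the full 6.89 A.
P_line = I² R_line = (6.890)² × 0.174 = 8.260 W
P_source = V I = 213 × 6.890 = 1468 W; P_load = 1459 W
η = P_load / P_source = 1459 / 1468 = 0.9944

99.4 %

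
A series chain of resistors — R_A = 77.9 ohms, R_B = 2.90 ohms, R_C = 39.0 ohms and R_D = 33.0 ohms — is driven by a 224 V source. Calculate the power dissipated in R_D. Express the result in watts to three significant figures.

Series elements share the same current, so find I first, then use P = I²R.
R_total = 77.9 + 2.90 + 39.0 + 33.0 = 152.8 Ω
I = V / R_total = 224 / 152.8 = 1.466 A
P_R_D = I² × R_D = (1.466)² × 33.0 = 70.92 W

70.9 W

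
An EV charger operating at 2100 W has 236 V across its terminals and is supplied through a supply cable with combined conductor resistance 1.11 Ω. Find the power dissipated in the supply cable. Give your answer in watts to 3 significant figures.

87.9 W

The supply cable is a series resistance carrying the load current; its dissipation is I²R_line.
I = P / V = 2100 / 236 = 8.898 A through the supply cable.
P_line = I² R_line = (8.898)² × 1.11 = 87.89 W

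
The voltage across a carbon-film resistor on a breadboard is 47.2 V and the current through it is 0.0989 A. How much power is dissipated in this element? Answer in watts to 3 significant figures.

4.67 W

Both the voltage across and the current through the element are known, so P = V I applies directly.
P = 47.2 V × 0.09890 A = 4.668 W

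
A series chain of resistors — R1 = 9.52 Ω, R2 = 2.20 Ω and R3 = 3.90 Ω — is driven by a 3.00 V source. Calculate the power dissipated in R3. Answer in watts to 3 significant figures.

In a series string the same current flows through every resistor — find that current, then P = I²R for the one we want.
R_total = 9.52 + 2.20 + 3.90 = 15.62 Ω
I = V / R_total = 3.00 / 15.62 = 0.1921 A
P_R3 = I² × R3 = (0.1921)² × 3.90 = 0.1439 W

0.144 W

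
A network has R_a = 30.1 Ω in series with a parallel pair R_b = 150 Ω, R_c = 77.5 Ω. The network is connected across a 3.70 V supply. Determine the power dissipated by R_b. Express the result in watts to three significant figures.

0.0361 W

Replace R_b and R_c with their parallel equivalent so the circuit becomes R_a in series with R_p.
R_p = (150×77.5)/(150+77.5) = 51.10 Ω
R_total = 30.1 + 51.10 = 81.20 Ω
I = V / R_total = 3.70 / 81.20 = 0.04557 A
Voltage across the parallel pair: V_p = I × R_p = 0.04557 × 51.10 = 2.328 V
R_b sees V_p directly, so P = V_p² / R_b.
P_R_b = (2.328)² / 150 = 0.03614 W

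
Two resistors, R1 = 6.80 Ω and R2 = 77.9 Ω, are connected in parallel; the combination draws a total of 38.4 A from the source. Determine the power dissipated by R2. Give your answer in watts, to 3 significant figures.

Only the total current is stated, so first find the parallel equivalent to get the voltage across the combination.
1/R_eq = 1/6.80 + 1/77.9 ⇒ R_eq = 6.254 Ω
V = I_total × R_eq = 38.40 × 6.254 = 240.2 V
P_R2 = V² / R2 = (240.2)² / 77.9 = 740.4 W

740 W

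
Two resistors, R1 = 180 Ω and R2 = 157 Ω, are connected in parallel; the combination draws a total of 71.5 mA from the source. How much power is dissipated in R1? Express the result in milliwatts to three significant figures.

Parallel branches share V, not I — compute V via R_eq, then use V²/R for the target branch.
1/R_eq = 1/180 + 1/157 ⇒ R_eq = 83.86 Ω
V = I_total × R_eq = 0.07150 × 83.86 = 5.996 V
P_R1 = V² / R1 = (5.996)² / 180 = 0.1997 W

200 mW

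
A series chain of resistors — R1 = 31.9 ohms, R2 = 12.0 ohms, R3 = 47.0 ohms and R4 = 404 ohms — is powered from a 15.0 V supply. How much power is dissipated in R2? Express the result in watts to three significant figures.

In a series string the same current flows through every resistor — find that current, then P = I²R for the one we want.
R_total = 31.9 + 12.0 + 47.0 + 404 = 494.9 Ω
I = V / R_total = 15.0 / 494.9 = 0.03031 A
P_R2 = I² × R2 = (0.03031)² × 12.0 = 0.01102 W

0.0110 W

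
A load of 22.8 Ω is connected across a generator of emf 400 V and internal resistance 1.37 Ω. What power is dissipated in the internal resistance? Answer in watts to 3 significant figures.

Internal loss is I²r, with I set by the total series resistance r+R.
I = ε / (r + R) = 400 / (1.37 + 22.8) = 16.55 A
P_int = I² r = (16.55)² × 1.37 = 375.2 W

375 W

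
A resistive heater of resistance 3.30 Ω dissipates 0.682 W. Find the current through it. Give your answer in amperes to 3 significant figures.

0.455 A

The two known quantities fix the third via I = √(P / R).
I = √(0.682 / 3.30) = 0.4546 A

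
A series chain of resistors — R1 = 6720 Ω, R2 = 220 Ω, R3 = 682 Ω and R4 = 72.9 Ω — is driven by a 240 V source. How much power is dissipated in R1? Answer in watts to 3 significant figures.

6.54 W

Every series element carries the same I. Get I from the total resistance, then P = I² × R1.
R_total = 6720 + 220 + 682 + 72.9 = 7695 Ω
I = V / R_total = 240 / 7695 = 0.03119 A
P_R1 = I² × R1 = (0.03119)² × 6720 = 6.537 W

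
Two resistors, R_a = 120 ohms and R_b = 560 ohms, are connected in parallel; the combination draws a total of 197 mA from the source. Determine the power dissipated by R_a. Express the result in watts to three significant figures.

Only the total current is stated, so first find the parallel equivalent to get the voltage across the combination.
1/R_eq = 1/120 + 1/560 ⇒ R_eq = 98.82 Ω
V = I_total × R_eq = 0.1970 × 98.82 = 19.47 V
P_R_a = V² / R_a = (19.47)² / 120 = 3.158 W

3.16 W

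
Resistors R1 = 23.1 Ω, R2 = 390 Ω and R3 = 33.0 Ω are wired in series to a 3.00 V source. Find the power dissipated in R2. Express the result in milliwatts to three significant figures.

17.6 mW

Every series element carries the same I. Get I from the total resistance, then P = I² × R2.
R_total = 23.1 + 390 + 33.0 = 446.1 Ω
I = V / R_total = 3.00 / 446.1 = 0.006725 A
P_R2 = I² × R2 = (0.006725)² × 390 = 0.01764 W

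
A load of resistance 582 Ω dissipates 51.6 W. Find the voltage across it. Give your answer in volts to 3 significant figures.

From P = V I = I²R = V²/R, with the two given quantities we get V = √(P R).
V = √(51.6 × 582) = 173.3 V

173 V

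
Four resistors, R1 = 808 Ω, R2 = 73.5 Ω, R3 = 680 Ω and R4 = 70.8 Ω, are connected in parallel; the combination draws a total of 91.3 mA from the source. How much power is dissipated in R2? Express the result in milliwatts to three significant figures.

122 mW

Parallel branches share V, not I — compute V via R_eq, then use V²/R for the target branch.
1/R_eq = 1/808 + 1/73.5 + 1/680 + 1/70.8 ⇒ R_eq = 32.85 Ω
V = I_total × R_eq = 0.09130 × 32.85 = 3.000 V
P_R2 = V² / R2 = (3.000)² / 73.5 = 0.1224 W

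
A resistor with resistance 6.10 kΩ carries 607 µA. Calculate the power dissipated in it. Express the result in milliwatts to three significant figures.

2.25 mW

Current and resistance are given, so P = I²R is the direct form.
P = (0.0006070 A)² × 6100 Ω = 0.002248 W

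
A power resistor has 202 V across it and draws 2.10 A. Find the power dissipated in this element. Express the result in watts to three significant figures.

With V and I both given, power follows immediately from P = V I.
P = 202 V × 2.100 A = 424.2 W

424 W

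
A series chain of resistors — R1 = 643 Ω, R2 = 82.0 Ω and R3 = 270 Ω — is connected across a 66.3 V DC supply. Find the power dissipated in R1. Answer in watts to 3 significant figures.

The current is common to all series resistors; compute it, then apply P = I²R for the target.
R_total = 643 + 82.0 + 270 = 995.0 Ω
I = V / R_total = 66.3 / 995.0 = 0.06663 A
P_R1 = I² × R1 = (0.06663)² × 643 = 2.855 W

2.85 W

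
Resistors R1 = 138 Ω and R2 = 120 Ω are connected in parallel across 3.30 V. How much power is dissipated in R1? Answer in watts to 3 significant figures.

The supply voltage appears across each parallel branch — just use P = V²/R1.
P_R1 = V² / R1 = (3.30)² / 138 Ω = 0.07891 W

0.0789 W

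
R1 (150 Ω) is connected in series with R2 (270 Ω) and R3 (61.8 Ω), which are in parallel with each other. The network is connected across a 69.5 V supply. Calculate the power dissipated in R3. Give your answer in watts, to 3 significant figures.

Replace R2 and R3 with their parallel equivalent so the circuit becomes R1 in series with R_p.
R_p = (270×61.8)/(270+61.8) = 50.29 Ω
R_total = 150 + 50.29 = 200.3 Ω
I = V / R_total = 69.5 / 200.3 = 0.3470 A
Voltage across the parallel pair: V_p = I × R_p = 0.3470 × 50.29 = 17.45 V
R3 is across V_p, so use P = V²/R for that branch.
P_R3 = (17.45)² / 61.8 = 4.927 W

4.93 W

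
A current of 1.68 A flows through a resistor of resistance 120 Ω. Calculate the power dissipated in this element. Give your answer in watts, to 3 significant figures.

Current and resistance are given, so P = I²R is the direct form.
P = (1.680 A)² × 120 Ω = 338.7 W

339 W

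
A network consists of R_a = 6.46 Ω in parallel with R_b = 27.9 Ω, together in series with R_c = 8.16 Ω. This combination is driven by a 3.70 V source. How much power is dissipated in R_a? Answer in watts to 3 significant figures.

First find R_p for the parallel pair, then treat R_p + R_c as a series loop.
R_p = (6.46×27.9)/(6.46+27.9) = 5.245 Ω
R_total = R_p + 8.16 = 5.245 + 8.16 = 13.41 Ω
I = V / R_total = 3.70 / 13.41 = 0.2760 A
Voltage across the parallel pair: V_p = I × R_p = 0.2760 × 5.245 = 1.448 V
Use P = V²/R for R_a with V = V_p.
P_R_a = (1.448)² / 6.46 = 0.3245 W

0.324 W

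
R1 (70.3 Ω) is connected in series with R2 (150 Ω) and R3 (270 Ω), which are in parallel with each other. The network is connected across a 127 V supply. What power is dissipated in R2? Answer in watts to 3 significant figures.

36.0 W

Replace R2 and R3 with their parallel equivalent so the circuit becomes R1 in series with R_p.
R_p = (150×270)/(150+270) = 96.43 Ω
R_total = 70.3 + 96.43 = 166.7 Ω
I = V / R_total = 127 / 166.7 = 0.7617 A
Voltage across the parallel pair: V_p = I × R_p = 0.7617 × 96.43 = 73.45 V
R2 sees V_p directly, so P = V_p² / R2.
P_R2 = (73.45)² / 150 = 35.97 W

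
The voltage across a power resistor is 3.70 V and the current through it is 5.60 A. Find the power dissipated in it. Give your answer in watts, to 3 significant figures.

With V and I both given, power follows immediately from P = V I.
P = 3.70 V × 5.600 A = 20.72 W

20.7 W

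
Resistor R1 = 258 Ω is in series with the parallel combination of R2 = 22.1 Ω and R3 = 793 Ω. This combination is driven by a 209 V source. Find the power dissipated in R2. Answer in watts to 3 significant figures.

11.7 W

Collapse R2‖R3 to a single equivalent, reducing the network to two series elements.
R_p = (22.1×793)/(22.1+793) = 21.50 Ω
R_total = 258 + 21.50 = 279.5 Ω
I = V / R_total = 209 / 279.5 = 0.7478 A
Voltage across the parallel pair: V_p = I × R_p = 0.7478 × 21.50 = 16.08 V
R2 sees V_p directly, so P = V_p² / R2.
P_R2 = (16.08)² / 22.1 = 11.70 W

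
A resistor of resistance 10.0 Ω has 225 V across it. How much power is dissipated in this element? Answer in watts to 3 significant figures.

5060 W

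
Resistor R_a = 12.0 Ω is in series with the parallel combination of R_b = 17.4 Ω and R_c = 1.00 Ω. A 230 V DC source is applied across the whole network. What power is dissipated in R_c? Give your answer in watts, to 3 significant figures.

Replace R_b and R_c with their parallel equivalent so the circuit becomes R_a in series with R_p.
R_p = (17.4×1.00)/(17.4+1.00) = 0.9457 Ω
R_total = 12.0 + 0.9457 = 12.95 Ω
I = V / R_total = 230 / 12.95 = 17.77 A
Voltage across the parallel pair: V_p = I × R_p = 17.77 × 0.9457 = 16.80 V
R_c sees V_p directly, so P = V_p² / R_c.
P_R_c = (16.80)² / 1.00 = 282.3 W

282 W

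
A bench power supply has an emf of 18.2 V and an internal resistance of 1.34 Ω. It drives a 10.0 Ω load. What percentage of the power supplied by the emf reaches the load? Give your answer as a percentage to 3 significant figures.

88.2 %

The source delivers εI, of which I²R reaches the load and I²r is lost; since I is common, η = R/(R+r).
η = R / (R + r) = 10.0 / (10.0 + 1.34) = 0.8818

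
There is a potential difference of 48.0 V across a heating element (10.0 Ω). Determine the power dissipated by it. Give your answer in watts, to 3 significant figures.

230 W

We know the drop across the element and its resistance — P = V²/R, one step.
P = (48.0 V)² / 10.0 Ω = 230.4 W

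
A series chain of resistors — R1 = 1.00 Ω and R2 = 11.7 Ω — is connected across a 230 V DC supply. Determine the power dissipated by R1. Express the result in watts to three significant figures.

In a series string the same current flows through every resistor — find that current, then P = I²R for the one we want.
R_total = 1.00 + 11.7 = 12.70 Ω
I = V / R_total = 230 / 12.70 = 18.11 A
P_R1 = I² × R1 = (18.11)² × 1.00 = 328.0 W

328 W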